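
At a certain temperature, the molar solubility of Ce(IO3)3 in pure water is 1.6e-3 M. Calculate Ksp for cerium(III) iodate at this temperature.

1.8 × 10^-10

Ce(IO3)3(s) ⇌ Ce^3+ + 3 IO3^-
For each mole of Ce(IO3)3 that dissolves: [Ce^3+] = s, [IO3^-] = 3s.
Ksp = [Ce^3+][IO3^-]^3
So Ksp = s × (3s)^3 = 27s^4
Ksp = 27 × (1.6 x 10^-3)^4 = 1.8 x 10^-10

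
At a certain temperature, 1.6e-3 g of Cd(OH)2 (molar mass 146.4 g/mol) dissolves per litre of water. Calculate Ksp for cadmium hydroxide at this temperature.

Ksp = 5.2 × 10^-15

Molar solubility s = (1.6 x 10^-3 g/L) / (146.4 g/mol) = 1.09 × 10^-5 M.
Cd(OH)2(s) <=> Cd^2+ + 2 OH^-
With molar solubility s: [Cd^2+] = s, [OH^-] = 2s.
Ksp = [Cd^2+][OH^-]^2
Substituting: Ksp = s(2s)^2 = 4s^3
With s = 1.09 × 10^-5: Ksp = 5.2 × 10^-15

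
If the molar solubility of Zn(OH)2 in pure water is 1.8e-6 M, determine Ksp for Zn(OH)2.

Ksp = 2.3 × 10^-17

Zn(OH)2(s) <=> Zn^2+(aq) + 2 OH^-(aq)
With molar solubility s: [Zn^2+] = s, [OH^-] = 2s.
Ksp = [Zn^2+][OH^-]^2
Ksp = s(2s)^2 = 4s^3
With s = 1.8 × 10^-6: Ksp = 2.3 × 10^-17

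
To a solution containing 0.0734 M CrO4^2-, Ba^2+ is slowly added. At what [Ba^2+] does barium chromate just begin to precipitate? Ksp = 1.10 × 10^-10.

[Ba^2+] = 1.50 × 10^-9 M

BaCrO4(s) ⇌ Ba^2+(aq) + CrO4^2-(aq)
Ksp = [Ba^2+][CrO4^2-]
Precipitation begins when Q = Ksp. With [CrO4^2-] = 0.0734 M:
1.10 × 10^-10 = (0.0734) × [Ba^2+]
[Ba^2+] = (1.10 × 10^-10 / 7.34 × 10^-2) = 1.50 x 10^-9 M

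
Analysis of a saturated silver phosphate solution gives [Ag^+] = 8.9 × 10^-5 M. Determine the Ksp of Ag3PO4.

2.1 × 10^-17

Ag3PO4(s) <=> 3 Ag^+(aq) + PO4^3-(aq)
Stoichiometry gives [PO4^3-] = (1/3)[Ag^+] = 2.97 × 10^-5 M.
Ksp = [Ag^+]^3[PO4^3-]
Ksp = (8.9 × 10^-5)^3 × 2.97 × 10^-5 = 2.1 x 10^-17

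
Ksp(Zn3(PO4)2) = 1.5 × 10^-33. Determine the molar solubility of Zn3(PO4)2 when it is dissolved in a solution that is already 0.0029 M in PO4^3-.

1.9e-10 M

Zn3(PO4)2(s) ⇌ 3 Zn^2+ + 2 PO4^3-
Ksp = [Zn^2+]^3[PO4^3-]^2
Let s be the molar solubility in this solution. [Zn^2+] = 3s, [PO4^3-] = 0.0029 + 2s ≈ 0.0029 (common-ion effect: PO4^3- is already 0.0029 M).
Ksp ≈ (3s)^3 × (0.0029)^2
s = 1.9 × 10^-10 M
Check: 2s = 3.8 × 10^-10 ≪ 0.0029, so the approximation is valid.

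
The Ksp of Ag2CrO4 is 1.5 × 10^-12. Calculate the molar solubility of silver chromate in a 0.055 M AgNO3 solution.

Ag2CrO4(s) ⇌ 2 Ag^+(aq) + CrO4^2-(aq)
Ksp = [Ag^+]^2[CrO4^2-]
If s mol/L dissolves here, [Ag^+] = 0.055 + 2s ≈ 0.055, [CrO4^2-] = s (common-ion effect: Ag^+ is already 0.055 M).
Ksp ≈ (0.055)^2 × s
s = 5.0 × 10^-10 M
Check: 2s = 9.9 x 10^-10 ≪ 0.055, so the approximation is valid.

s ≈ 5.0e-10 M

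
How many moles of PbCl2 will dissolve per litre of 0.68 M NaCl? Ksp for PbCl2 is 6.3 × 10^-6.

PbCl2(s) ⇌ Pb^2+ + 2 Cl^-
Ksp = [Pb^2+][Cl^-]^2
Let s be the molar solubility in this solution. [Pb^2+] = s, [Cl^-] = 0.68 + 2s ≈ 0.68 (since Cl^- from NaCl dominates).
Ksp ≈ s × (0.68)^2
s = 1.4 × 10^-5 M
Check: 2s = 2.7 × 10^-5 ≪ 0.68, so the approximation is valid.

s ≈ 1.4 × 10^-5 M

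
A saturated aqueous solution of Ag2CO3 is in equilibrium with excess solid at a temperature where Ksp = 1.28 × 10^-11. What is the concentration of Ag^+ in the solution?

Ag2CO3(s) <=> 2 Ag^+ + CO3^2-
Ksp = [Ag^+]^2[CO3^2-]
Let s = molar solubility. Then [Ag^+] = 2s and [CO3^2-] = s.
So Ksp = (2s)^2 × s = 4s^3
s = (1.28 × 10^-11 / 4)^(1/3) = 1.474 x 10^-4 M
[Ag^+] = 2s = 2.95 x 10^-4 M

2.95 x 10^-4 M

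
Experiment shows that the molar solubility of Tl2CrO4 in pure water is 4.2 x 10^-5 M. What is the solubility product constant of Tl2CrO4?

Ksp ≈ 3.0e-13

Tl2CrO4(s) <=> 2 Tl^+(aq) + CrO4^2-(aq)
If s mol/L of Tl2CrO4 dissolves, [Tl^+] = 2s and [CrO4^2-] = s.
Ksp = [Tl^+]^2[CrO4^2-]
Ksp = (2s)^2s = 4s^3
Ksp = 4 × (4.2 × 10^-5)^3 = 3.0 × 10^-13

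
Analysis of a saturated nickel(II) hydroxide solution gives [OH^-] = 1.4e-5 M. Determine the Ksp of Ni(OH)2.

Ni(OH)2(s) ⇌ Ni^2+(aq) + 2 OH^-(aq)
Stoichiometry gives [Ni^2+] = (1/2)[OH^-] = 7.00 × 10^-6 M.
Ksp = [Ni^2+][OH^-]^2
Ksp = 7.00 × 10^-6 × (1.4 × 10^-5)^2 = 1.4 × 10^-15

Ksp = 1.4 × 10^-15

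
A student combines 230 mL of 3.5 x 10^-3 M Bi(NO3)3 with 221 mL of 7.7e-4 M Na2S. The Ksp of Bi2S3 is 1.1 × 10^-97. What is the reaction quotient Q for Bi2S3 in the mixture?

Total volume = 230 + 221 = 451 mL.
[Bi^3+] = 3.5 × 10^-3 × (230/451) = 1.78 × 10^-3 M
[S^2-] = 7.7 × 10^-4 × (221/451) = 3.77 × 10^-4 M
Bi2S3(s) ⇌ 2 Bi^3+(aq) + 3 S^2-(aq), so Q = [Bi^3+]^2[S^2-]^3
Q = (1.78 × 10^-3)^2(3.77 × 10^-4)^3 = 1.7 × 10^-16
Q > Ksp, so Bi2S3 will precipitate.

Q = 1.7 x 10^-16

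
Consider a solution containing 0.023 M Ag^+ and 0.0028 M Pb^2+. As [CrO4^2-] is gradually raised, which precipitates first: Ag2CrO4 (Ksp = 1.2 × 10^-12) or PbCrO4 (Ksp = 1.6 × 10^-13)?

Each salt begins to precipitate when Q = Ksp, i.e. when [CrO4^2-] reaches its threshold.
For Ag2CrO4: 1.2 × 10^-12 = (0.023)^2 × [CrO4^2-]  ⇒  [CrO4^2-] = 2.3 × 10^-9 M.
For PbCrO4: 1.6 × 10^-13 = 0.0028 × [CrO4^2-]  ⇒  [CrO4^2-] = 5.7 × 10^-11 M.
The salt with the lower threshold [CrO4^2-] precipitates first: PbCrO4.

PbCrO4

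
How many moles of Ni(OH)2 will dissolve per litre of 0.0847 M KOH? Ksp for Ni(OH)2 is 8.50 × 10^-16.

s ≈ 1.18 × 10^-13 M

Ni(OH)2(s) ⇌ Ni^2+ + 2 OH^-
Ksp = [Ni^2+][OH^-]^2
Let s be the molar solubility in this solution. [Ni^2+] = s, [OH^-] = 0.0847 + 2s ≈ 0.0847 (Ksp is small, so little additional dissolves).
Ksp ≈ s × (0.0847)^2
s = 1.18 x 10^-13 M
Check: 2s = 2.4 × 10^-13 ≪ 0.0847, so the approximation is valid.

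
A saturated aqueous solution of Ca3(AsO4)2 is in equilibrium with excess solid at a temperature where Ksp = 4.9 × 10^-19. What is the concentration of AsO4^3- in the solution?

[AsO4^3-] = 1.7e-4 M

Ca3(AsO4)2(s) ⇌ 3 Ca^2+ + 2 AsO4^3-
Ksp = [Ca^2+]^3[AsO4^3-]^2
If s mol/L of Ca3(AsO4)2 dissolves, [Ca^2+] = 3s and [AsO4^3-] = 2s.
So Ksp = (3s)^3 × (2s)^2 = 108s^5
s^5 = 4.9 × 10^-19 / 108, so s = 8.54 × 10^-5 M
[AsO4^3-] = 2s = 1.7 x 10^-4 M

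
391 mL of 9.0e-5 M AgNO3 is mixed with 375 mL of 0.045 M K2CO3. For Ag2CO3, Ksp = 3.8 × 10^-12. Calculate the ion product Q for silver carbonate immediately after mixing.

Q = 4.6e-11

Total volume = 391 + 375 = 766 mL.
[Ag^+] = 9.0 × 10^-5 × (391/766) = 4.59 × 10^-5 M
[CO3^2-] = 4.5 × 10^-2 × (375/766) = 2.20 × 10^-2 M
Ag2CO3(s) ⇌ 2 Ag^+(aq) + CO3^2-(aq), so Q = [Ag^+]^2[CO3^2-]
Q = (4.59 × 10^-5)^2(2.20 × 10^-2) = 4.6 × 10^-11
Q > Ksp, so Ag2CO3 will precipitate.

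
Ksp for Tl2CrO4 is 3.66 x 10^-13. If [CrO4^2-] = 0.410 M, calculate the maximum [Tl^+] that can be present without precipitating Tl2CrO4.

[Tl^+] ≈ 9.45e-7 M

Tl2CrO4(s) ⇌ 2 Tl^+ + CrO4^2-
Ksp = [Tl^+]^2[CrO4^2-]
Precipitation begins when Q = Ksp. With [CrO4^2-] = 0.410 M:
3.66 x 10^-13 = (0.410) × [Tl^+]^2
[Tl^+] = (3.66 x 10^-13 / 4.10 × 10^-1)^(1/2) = 9.45 x 10^-7 M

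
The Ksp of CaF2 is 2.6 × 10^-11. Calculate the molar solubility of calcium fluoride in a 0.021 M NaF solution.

CaF2(s) <=> Ca^2+ + 2 F^-
Ksp = [Ca^2+][F^-]^2
Let s = moles of CaF2 that dissolve per litre. [Ca^2+] = s, [F^-] = 0.021 + 2s ≈ 0.021 (common-ion effect: F^- is already 0.021 M).
Ksp ≈ s × (0.021)^2
s = 5.9 × 10^-8 M
Check: 2s = 1.2 x 10^-7 ≪ 0.021, so the approximation is valid.

s ≈ 5.9 × 10^-8 M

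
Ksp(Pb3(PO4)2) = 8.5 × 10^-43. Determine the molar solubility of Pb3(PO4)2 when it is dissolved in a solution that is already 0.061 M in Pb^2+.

Pb3(PO4)2(s) ⇌ 3 Pb^2+(aq) + 2 PO4^3-(aq)
Ksp = [Pb^2+]^3[PO4^3-]^2
Let s = moles of Pb3(PO4)2 that dissolve per litre. [Pb^2+] = 0.061 + 3s ≈ 0.061, [PO4^3-] = 2s (common-ion effect: Pb^2+ is already 0.061 M).
Ksp ≈ (0.061)^3 × (2s)^2
s = 3.1 x 10^-20 M
Check: 3s = 9.2 × 10^-20 ≪ 0.061, so the approximation is valid.

s ≈ 3.1e-20 M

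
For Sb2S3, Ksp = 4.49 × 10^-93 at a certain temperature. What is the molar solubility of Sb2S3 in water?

Sb2S3(s) <=> 2 Sb^3+ + 3 S^2-
Ksp = [Sb^3+]^2[S^2-]^3
If s mol/L of Sb2S3 dissolves, [Sb^3+] = 2s and [S^2-] = 3s.
So Ksp = (2s)^2 × (3s)^3 = 108s^5
s^5 = 4.49 × 10^-93 / 108, so s = 1.33 x 10^-19 M

s ≈ 1.33 × 10^-19 M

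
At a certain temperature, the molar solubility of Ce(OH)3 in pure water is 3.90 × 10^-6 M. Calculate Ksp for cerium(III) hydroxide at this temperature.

Ce(OH)3(s) ⇌ Ce^3+(aq) + 3 OH^-(aq)
Let s = molar solubility. Then [Ce^3+] = s and [OH^-] = 3s.
Ksp = [Ce^3+][OH^-]^3
Substituting: Ksp = s(3s)^3 = 27s^4
Ksp = 27 × (3.90 × 10^-6)^4 = 6.25 × 10^-21

Ksp ≈ 6.25 x 10^-21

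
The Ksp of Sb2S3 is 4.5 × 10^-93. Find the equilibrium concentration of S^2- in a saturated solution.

[S^2-] = 4.0 × 10^-19 M

Sb2S3(s) ⇌ 2 Sb^3+(aq) + 3 S^2-(aq)
Ksp = [Sb^3+]^2[S^2-]^3
With molar solubility s: [Sb^3+] = 2s, [S^2-] = 3s.
So Ksp = (2s)^2 × (3s)^3 = 108s^5
Solving, s = (4.5 × 10^-93/108)^(1/5) = 1.33 × 10^-19 M
[S^2-] = 3s = 4.0 × 10^-19 M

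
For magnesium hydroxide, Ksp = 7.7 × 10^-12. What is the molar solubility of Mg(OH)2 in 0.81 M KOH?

s ≈ 1.2 × 10^-11 M

Mg(OH)2(s) ⇌ Mg^2+(aq) + 2 OH^-(aq)
Ksp = [Mg^2+][OH^-]^2
Let s = moles of Mg(OH)2 that dissolve per litre. [Mg^2+] = s, [OH^-] = 0.81 + 2s ≈ 0.81 (Ksp is small, so little additional dissolves).
Ksp ≈ s × (0.81)^2
s = 1.2 × 10^-11 M
Check: 2s = 2.3 × 10^-11 ≪ 0.81, so the approximation is valid.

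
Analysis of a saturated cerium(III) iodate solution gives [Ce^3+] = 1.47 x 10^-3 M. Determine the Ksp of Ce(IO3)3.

Ce(IO3)3(s) <=> Ce^3+ + 3 IO3^-
Stoichiometry gives [IO3^-] = (3/1)[Ce^3+] = 4.410 x 10^-3 M.
Ksp = [Ce^3+][IO3^-]^3
Ksp = 1.47 x 10^-3 × (4.410 × 10^-3)^3 = 1.26 x 10^-10

Ksp ≈ 1.26e-10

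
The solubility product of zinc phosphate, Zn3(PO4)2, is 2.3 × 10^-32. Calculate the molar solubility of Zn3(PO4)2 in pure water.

Zn3(PO4)2(s) ⇌ 3 Zn^2+(aq) + 2 PO4^3-(aq)
Ksp = [Zn^2+]^3[PO4^3-]^2
For each mole of Zn3(PO4)2 that dissolves: [Zn^2+] = 3s, [PO4^3-] = 2s.
Ksp = (3s)^3(2s)^2 = 108s^5
Solving, s = (2.3 × 10^-32/108)^(1/5) = 1.8 × 10^-7 M

s ≈ 1.8e-7 M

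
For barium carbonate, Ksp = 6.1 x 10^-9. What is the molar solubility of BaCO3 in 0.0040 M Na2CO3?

s ≈ 1.5 × 10^-6 M

BaCO3(s) <=> Ba^2+ + CO3^2-
Ksp = [Ba^2+][CO3^2-]
If s mol/L dissolves here, [Ba^2+] = s, [CO3^2-] = 0.0040 + s ≈ 0.0040 (since CO3^2- from Na2CO3 dominates).
Ksp ≈ s × 0.0040
s = 1.5 x 10^-6 M
Check: s = 1.5 × 10^-6 ≪ 0.0040, so the approximation is valid.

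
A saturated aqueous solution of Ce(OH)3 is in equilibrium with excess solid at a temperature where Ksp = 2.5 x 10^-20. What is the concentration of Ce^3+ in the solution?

Ce(OH)3(s) ⇌ Ce^3+(aq) + 3 OH^-(aq)
Ksp = [Ce^3+][OH^-]^3
For each mole of Ce(OH)3 that dissolves: [Ce^3+] = s, [OH^-] = 3s.
Substituting: Ksp = s(3s)^3 = 27s^4
s = (2.5 x 10^-20 / 27)^(1/4) = 5.52 × 10^-6 M
[Ce^3+] = s = 5.5 x 10^-6 M

[Ce^3+] = 5.5 × 10^-6 M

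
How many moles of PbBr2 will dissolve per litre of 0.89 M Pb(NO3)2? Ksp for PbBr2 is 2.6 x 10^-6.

PbBr2(s) ⇌ Pb^2+ + 2 Br^-
Ksp = [Pb^2+][Br^-]^2
Let s = moles of PbBr2 that dissolve per litre. [Pb^2+] = 0.89 + s ≈ 0.89, [Br^-] = 2s (Ksp is small, so little additional dissolves).
Ksp ≈ 0.89 × (2s)^2
s = 8.5 x 10^-4 M
Check: s = 8.5 x 10^-4 ≪ 0.89, so the approximation is valid.

8.5 x 10^-4 M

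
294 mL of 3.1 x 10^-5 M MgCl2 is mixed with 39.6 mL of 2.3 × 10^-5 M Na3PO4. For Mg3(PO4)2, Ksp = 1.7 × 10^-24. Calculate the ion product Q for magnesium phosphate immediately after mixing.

Total volume = 294 + 39.6 = 333.6 mL.
[Mg^2+] = 3.1 x 10^-5 × (294/333.6) = 2.73 x 10^-5 M
[PO4^3-] = 2.3 × 10^-5 × (39.6/333.6) = 2.73 x 10^-6 M
Mg3(PO4)2(s) ⇌ 3 Mg^2+ + 2 PO4^3-, so Q = [Mg^2+]^3[PO4^3-]^2
Q = (2.73 × 10^-5)^3(2.73 × 10^-6)^2 = 1.5 x 10^-25
Q < Ksp, so no precipitate of Mg3(PO4)2 forms.

Q = 1.5 × 10^-25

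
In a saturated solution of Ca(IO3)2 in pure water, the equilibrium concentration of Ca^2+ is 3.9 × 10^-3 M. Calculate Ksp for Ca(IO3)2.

Ksp ≈ 2.4 × 10^-7

Ca(IO3)2(s) ⇌ Ca^2+ + 2 IO3^-
Stoichiometry gives [IO3^-] = (2/1)[Ca^2+] = 7.80 x 10^-3 M.
Ksp = [Ca^2+][IO3^-]^2
Ksp = 3.9 × 10^-3 × (7.80 × 10^-3)^2 = 2.4 × 10^-7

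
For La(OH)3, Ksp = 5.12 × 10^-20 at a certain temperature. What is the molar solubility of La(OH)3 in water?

La(OH)3(s) <=> La^3+(aq) + 3 OH^-(aq)
Ksp = [La^3+][OH^-]^3
With molar solubility s: [La^3+] = s, [OH^-] = 3s.
Substituting: Ksp = s(3s)^3 = 27s^4
s^4 = 5.12 × 10^-20 / 27, so s = 6.60 × 10^-6 M

6.60 x 10^-6 M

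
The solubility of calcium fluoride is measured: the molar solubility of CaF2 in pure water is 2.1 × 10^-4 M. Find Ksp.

3.7 × 10^-11

CaF2(s) <=> Ca^2+ + 2 F^-
If s mol/L of CaF2 dissolves, [Ca^2+] = s and [F^-] = 2s.
Ksp = [Ca^2+][F^-]^2
Substituting: Ksp = s(2s)^2 = 4s^3
With s = 2.1 × 10^-4: Ksp = 3.7 × 10^-11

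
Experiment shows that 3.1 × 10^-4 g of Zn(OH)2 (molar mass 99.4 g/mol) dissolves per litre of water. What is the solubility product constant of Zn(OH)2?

Molar solubility s = (3.1 x 10^-4 g/L) / (99.4 g/mol) = 3.12 x 10^-6 M.
Zn(OH)2(s) ⇌ Zn^2+ + 2 OH^-
For each mole of Zn(OH)2 that dissolves: [Zn^2+] = s, [OH^-] = 2s.
Ksp = [Zn^2+][OH^-]^2
Ksp = s(2s)^2 = 4s^3
With s = 3.12 × 10^-6: Ksp = 1.2 × 10^-16

Ksp = 1.2 × 10^-16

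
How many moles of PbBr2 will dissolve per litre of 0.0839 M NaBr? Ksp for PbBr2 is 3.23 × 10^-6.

PbBr2(s) ⇌ Pb^2+ + 2 Br^-
Ksp = [Pb^2+][Br^-]^2
Let s be the molar solubility in this solution. [Pb^2+] = s, [Br^-] = 0.0839 + 2s ≈ 0.0839 (since Br^- from NaBr dominates).
Ksp ≈ s × (0.0839)^2
s = 4.59 × 10^-4 M
Check: 2s = 9.2 × 10^-4 ≪ 0.0839, so the approximation is valid.

s ≈ 4.59 × 10^-4 M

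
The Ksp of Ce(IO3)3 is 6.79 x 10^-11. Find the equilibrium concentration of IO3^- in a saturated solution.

3.78e-3 M

Ce(IO3)3(s) <=> Ce^3+ + 3 IO3^-
Ksp = [Ce^3+][IO3^-]^3
If s mol/L of Ce(IO3)3 dissolves, [Ce^3+] = s and [IO3^-] = 3s.
So Ksp = s × (3s)^3 = 27s^4
s = (6.79 x 10^-11 / 27)^(1/4) = 1.259 × 10^-3 M
[IO3^-] = 3s = 3.78 × 10^-3 M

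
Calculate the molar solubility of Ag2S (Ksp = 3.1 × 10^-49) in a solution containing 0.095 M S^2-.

9.0 × 10^-25 M

Ag2S(s) <=> 2 Ag^+ + S^2-
Ksp = [Ag^+]^2[S^2-]
Let s = moles of Ag2S that dissolve per litre. [Ag^+] = 2s, [S^2-] = 0.095 + s ≈ 0.095 (common-ion effect: S^2- is already 0.095 M).
Ksp ≈ (2s)^2 × 0.095
s = 9.0 × 10^-25 M
Check: s = 9.0 × 10^-25 ≪ 0.095, so the approximation is valid.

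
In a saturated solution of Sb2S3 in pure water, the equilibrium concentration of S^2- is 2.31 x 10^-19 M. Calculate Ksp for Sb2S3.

2.92e-94

Sb2S3(s) ⇌ 2 Sb^3+ + 3 S^2-
Stoichiometry gives [Sb^3+] = (2/3)[S^2-] = 1.540 × 10^-19 M.
Ksp = [Sb^3+]^2[S^2-]^3
Ksp = (1.540 x 10^-19)^2 × (2.31 × 10^-19)^3 = 2.92 × 10^-94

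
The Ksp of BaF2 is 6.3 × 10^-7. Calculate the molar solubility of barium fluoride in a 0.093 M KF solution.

BaF2(s) ⇌ Ba^2+ + 2 F^-
Ksp = [Ba^2+][F^-]^2
Let s = moles of BaF2 that dissolve per litre. [Ba^2+] = s, [F^-] = 0.093 + 2s ≈ 0.093 (Ksp is small, so little additional dissolves).
Ksp ≈ s × (0.093)^2
s = 7.3 × 10^-5 M
Check: 2s = 1.5 × 10^-4 ≪ 0.093, so the approximation is valid.

s ≈ 7.3e-5 M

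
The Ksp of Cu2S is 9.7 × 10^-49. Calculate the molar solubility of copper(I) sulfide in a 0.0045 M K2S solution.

Cu2S(s) <=> 2 Cu^+ + S^2-
Ksp = [Cu^+]^2[S^2-]
Let s be the molar solubility in this solution. [Cu^+] = 2s, [S^2-] = 0.0045 + s ≈ 0.0045 (Ksp is small, so little additional dissolves).
Ksp ≈ (2s)^2 × 0.0045
s = 7.3 × 10^-24 M
Check: s = 7.3 x 10^-24 ≪ 0.0045, so the approximation is valid.

7.3e-24 M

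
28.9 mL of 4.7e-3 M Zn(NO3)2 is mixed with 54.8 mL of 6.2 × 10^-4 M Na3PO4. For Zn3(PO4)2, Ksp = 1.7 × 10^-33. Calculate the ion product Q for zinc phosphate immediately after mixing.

Total volume = 28.9 + 54.8 = 83.7 mL.
[Zn^2+] = 4.7 × 10^-3 × (28.9/83.7) = 1.62 × 10^-3 M
[PO4^3-] = 6.2 × 10^-4 × (54.8/83.7) = 4.06 × 10^-4 M
Zn3(PO4)2(s) ⇌ 3 Zn^2+(aq) + 2 PO4^3-(aq), so Q = [Zn^2+]^3[PO4^3-]^2
Q = (1.62 × 10^-3)^3(4.06 x 10^-4)^2 = 7.0 × 10^-16
Q > Ksp, so Zn3(PO4)2 will precipitate.

7.0 × 10^-16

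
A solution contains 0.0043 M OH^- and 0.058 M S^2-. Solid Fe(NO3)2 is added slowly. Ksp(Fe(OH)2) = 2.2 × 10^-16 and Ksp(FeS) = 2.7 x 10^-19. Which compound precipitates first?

Each salt begins to precipitate when Q = Ksp, i.e. when [Fe^2+] reaches its threshold.
For Fe(OH)2: 2.2 × 10^-16 = (0.0043)^2 × [Fe^2+]  ⇒  [Fe^2+] = 1.2 × 10^-11 M.
For FeS: 2.7 x 10^-19 = 0.058 × [Fe^2+]  ⇒  [Fe^2+] = 4.7 x 10^-18 M.
The salt with the lower threshold [Fe^2+] precipitates first: FeS.

FeS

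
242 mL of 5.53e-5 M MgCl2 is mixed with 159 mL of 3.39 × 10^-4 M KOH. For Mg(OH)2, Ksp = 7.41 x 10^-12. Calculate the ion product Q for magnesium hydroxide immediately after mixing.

6.03 × 10^-13

Total volume = 242 + 159 = 401 mL.
[Mg^2+] = 5.53 x 10^-5 × (242/401) = 3.337 × 10^-5 M
[OH^-] = 3.39 x 10^-4 × (159/401) = 1.344 × 10^-4 M
Mg(OH)2(s) ⇌ Mg^2+(aq) + 2 OH^-(aq), so Q = [Mg^2+][OH^-]^2
Q = (3.337 × 10^-5)(1.344 × 10^-4)^2 = 6.03 × 10^-13
Q < Ksp, so no precipitate of Mg(OH)2 forms.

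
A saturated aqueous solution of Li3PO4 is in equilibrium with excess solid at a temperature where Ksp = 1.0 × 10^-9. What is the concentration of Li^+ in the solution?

Li3PO4(s) ⇌ 3 Li^+(aq) + PO4^3-(aq)
Ksp = [Li^+]^3[PO4^3-]
If s mol/L of Li3PO4 dissolves, [Li^+] = 3s and [PO4^3-] = s.
So Ksp = (3s)^3 × s = 27s^4
Solving, s = (1.0 × 10^-9/27)^(1/4) = 2.47 × 10^-3 M
[Li^+] = 3s = 7.4 x 10^-3 M

[Li^+] = 7.4 × 10^-3 M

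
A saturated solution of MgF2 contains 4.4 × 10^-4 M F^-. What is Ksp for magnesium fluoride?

4.3 x 10^-11

MgF2(s) <=> Mg^2+ + 2 F^-
Stoichiometry gives [Mg^2+] = (1/2)[F^-] = 2.20 × 10^-4 M.
Ksp = [Mg^2+][F^-]^2
Ksp = 2.20 x 10^-4 × (4.4 x 10^-4)^2 = 4.3 x 10^-11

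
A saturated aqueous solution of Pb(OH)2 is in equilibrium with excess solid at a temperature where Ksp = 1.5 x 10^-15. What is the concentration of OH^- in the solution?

Pb(OH)2(s) ⇌ Pb^2+(aq) + 2 OH^-(aq)
Ksp = [Pb^2+][OH^-]^2
For each mole of Pb(OH)2 that dissolves: [Pb^2+] = s, [OH^-] = 2s.
Ksp = s(2s)^2 = 4s^3
s^3 = 1.5 x 10^-15 / 4, so s = 7.21 x 10^-6 M
[OH^-] = 2s = 1.4 x 10^-5 M

[OH^-] = 1.4 x 10^-5 M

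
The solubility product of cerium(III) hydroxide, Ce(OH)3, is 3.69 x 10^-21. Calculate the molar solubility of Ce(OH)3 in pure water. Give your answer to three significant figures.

Ce(OH)3(s) ⇌ Ce^3+(aq) + 3 OH^-(aq)
Ksp = [Ce^3+][OH^-]^3
If s mol/L of Ce(OH)3 dissolves, [Ce^3+] = s and [OH^-] = 3s.
Ksp = s(3s)^3 = 27s^4
Solving, s = (3.69 x 10^-21/27)^(1/4) = 3.42 × 10^-6 M

3.42 × 10^-6 M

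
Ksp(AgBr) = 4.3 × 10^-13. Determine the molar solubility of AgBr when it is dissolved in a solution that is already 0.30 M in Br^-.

AgBr(s) ⇌ Ag^+ + Br^-
Ksp = [Ag^+][Br^-]
Let s = moles of AgBr that dissolve per litre. [Ag^+] = s, [Br^-] = 0.30 + s ≈ 0.30 (common-ion effect: Br^- is already 0.30 M).
Ksp ≈ s × 0.30
s = 1.4 × 10^-12 M
Check: s = 1.4 × 10^-12 ≪ 0.30, so the approximation is valid.

1.4 × 10^-12 M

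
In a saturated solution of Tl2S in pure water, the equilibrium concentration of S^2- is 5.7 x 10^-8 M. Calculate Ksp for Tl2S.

Tl2S(s) <=> 2 Tl^+(aq) + S^2-(aq)
Stoichiometry gives [Tl^+] = (2/1)[S^2-] = 1.14 × 10^-7 M.
Ksp = [Tl^+]^2[S^2-]
Ksp = (1.14 x 10^-7)^2 × 5.7 × 10^-8 = 7.4 × 10^-22

Ksp ≈ 7.4 × 10^-22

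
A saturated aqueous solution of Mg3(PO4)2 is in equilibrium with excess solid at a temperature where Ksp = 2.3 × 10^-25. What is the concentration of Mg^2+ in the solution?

Mg3(PO4)2(s) <=> 3 Mg^2+ + 2 PO4^3-
Ksp = [Mg^2+]^3[PO4^3-]^2
Let s = molar solubility. Then [Mg^2+] = 3s and [PO4^3-] = 2s.
So Ksp = (3s)^3 × (2s)^2 = 108s^5
Solving, s = (2.3 × 10^-25/108)^(1/5) = 4.63 × 10^-6 M
[Mg^2+] = 3s = 1.4 × 10^-5 M

[Mg^2+] = 1.4e-5 M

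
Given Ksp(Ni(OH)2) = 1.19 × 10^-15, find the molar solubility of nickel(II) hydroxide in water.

Ni(OH)2(s) ⇌ Ni^2+ + 2 OH^-
Ksp = [Ni^2+][OH^-]^2
If s mol/L of Ni(OH)2 dissolves, [Ni^2+] = s and [OH^-] = 2s.
So Ksp = s × (2s)^2 = 4s^3
s^3 = 1.19 × 10^-15 / 4, so s = 6.68 × 10^-6 M

6.68e-6 M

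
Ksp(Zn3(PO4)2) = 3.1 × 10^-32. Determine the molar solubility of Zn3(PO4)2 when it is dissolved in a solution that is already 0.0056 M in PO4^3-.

s = 3.3e-10 M

Zn3(PO4)2(s) ⇌ 3 Zn^2+ + 2 PO4^3-
Ksp = [Zn^2+]^3[PO4^3-]^2
Let s = moles of Zn3(PO4)2 that dissolve per litre. [Zn^2+] = 3s, [PO4^3-] = 0.0056 + 2s ≈ 0.0056 (since the PO4^3- already present dominates).
Ksp ≈ (3s)^3 × (0.0056)^2
s = 3.3 × 10^-10 M
Check: 2s = 6.6 × 10^-10 ≪ 0.0056, so the approximation is valid.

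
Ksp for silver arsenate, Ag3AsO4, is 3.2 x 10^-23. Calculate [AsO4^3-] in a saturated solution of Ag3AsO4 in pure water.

1.0e-6 M

Ag3AsO4(s) ⇌ 3 Ag^+ + AsO4^3-
Ksp = [Ag^+]^3[AsO4^3-]
With molar solubility s: [Ag^+] = 3s, [AsO4^3-] = s.
Ksp = (3s)^3s = 27s^4
s^4 = 3.2 x 10^-23 / 27, so s = 1.04 × 10^-6 M
[AsO4^3-] = s = 1.0 x 10^-6 M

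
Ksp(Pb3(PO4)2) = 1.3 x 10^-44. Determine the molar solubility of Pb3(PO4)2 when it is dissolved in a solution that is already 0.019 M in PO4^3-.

1.1 × 10^-14 M

Pb3(PO4)2(s) <=> 3 Pb^2+(aq) + 2 PO4^3-(aq)
Ksp = [Pb^2+]^3[PO4^3-]^2
Let s = moles of Pb3(PO4)2 that dissolve per litre. [Pb^2+] = 3s, [PO4^3-] = 0.019 + 2s ≈ 0.019 (since the PO4^3- already present dominates).
Ksp ≈ (3s)^3 × (0.019)^2
s = 1.1 × 10^-14 M
Check: 2s = 2.2 x 10^-14 ≪ 0.019, so the approximation is valid.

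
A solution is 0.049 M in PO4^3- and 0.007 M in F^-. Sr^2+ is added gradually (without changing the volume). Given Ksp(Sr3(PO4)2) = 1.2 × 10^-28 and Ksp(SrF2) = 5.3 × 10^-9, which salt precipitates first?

Sr3(PO4)2

Precipitation of each salt starts when its ion product equals its Ksp.
For Sr3(PO4)2: 1.2 × 10^-28 = (0.049)^2 × [Sr^2+]^3  ⇒  [Sr^2+] = 3.7 × 10^-9 M.
For SrF2: 5.3 × 10^-9 = (0.007)^2 × [Sr^2+]  ⇒  [Sr^2+] = 1.1 × 10^-4 M.
The salt with the lower threshold [Sr^2+] precipitates first: Sr3(PO4)2.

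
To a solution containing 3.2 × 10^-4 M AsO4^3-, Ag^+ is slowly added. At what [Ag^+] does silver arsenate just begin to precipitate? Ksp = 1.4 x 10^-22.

[Ag^+] ≈ 7.6e-7 M

Ag3AsO4(s) ⇌ 3 Ag^+(aq) + AsO4^3-(aq)
Ksp = [Ag^+]^3[AsO4^3-]
Precipitation begins when Q = Ksp. With [AsO4^3-] = 3.2 × 10^-4 M:
1.4 x 10^-22 = (3.2 × 10^-4) × [Ag^+]^3
[Ag^+] = (1.4 x 10^-22 / 3.2 x 10^-4)^(1/3) = 7.6 × 10^-7 M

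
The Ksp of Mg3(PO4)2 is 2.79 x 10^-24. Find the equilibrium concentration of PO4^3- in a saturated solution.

[PO4^3-] ≈ 1.53 × 10^-5 M

Mg3(PO4)2(s) ⇌ 3 Mg^2+ + 2 PO4^3-
Ksp = [Mg^2+]^3[PO4^3-]^2
For each mole of Mg3(PO4)2 that dissolves: [Mg^2+] = 3s, [PO4^3-] = 2s.
So Ksp = (3s)^3 × (2s)^2 = 108s^5
s^5 = 2.79 x 10^-24 / 108, so s = 7.628 x 10^-6 M
[PO4^3-] = 2s = 1.53 × 10^-5 M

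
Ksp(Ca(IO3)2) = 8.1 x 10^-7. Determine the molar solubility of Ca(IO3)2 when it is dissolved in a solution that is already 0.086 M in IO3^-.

Ca(IO3)2(s) ⇌ Ca^2+(aq) + 2 IO3^-(aq)
Ksp = [Ca^2+][IO3^-]^2
Let s be the molar solubility in this solution. [Ca^2+] = s, [IO3^-] = 0.086 + 2s ≈ 0.086 (since the IO3^- already present dominates).
Ksp ≈ s × (0.086)^2
s = 1.1 x 10^-4 M
Check: 2s = 2.2 × 10^-4 ≪ 0.086, so the approximation is valid.

s ≈ 1.1 × 10^-4 M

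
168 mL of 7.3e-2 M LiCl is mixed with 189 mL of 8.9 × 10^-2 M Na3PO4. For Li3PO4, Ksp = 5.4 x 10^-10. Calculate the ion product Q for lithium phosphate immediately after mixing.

Q = 1.9 x 10^-6

Total volume = 168 + 189 = 357 mL.
[Li^+] = 7.3 × 10^-2 × (168/357) = 3.44 × 10^-2 M
[PO4^3-] = 8.9 x 10^-2 × (189/357) = 4.71 × 10^-2 M
Li3PO4(s) ⇌ 3 Li^+ + PO4^3-, so Q = [Li^+]^3[PO4^3-]
Q = (3.44 x 10^-2)^3(4.71 × 10^-2) = 1.9 x 10^-6
Q > Ksp, so Li3PO4 will precipitate.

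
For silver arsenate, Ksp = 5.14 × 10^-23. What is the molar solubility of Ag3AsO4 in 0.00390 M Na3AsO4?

s ≈ 7.87e-8 M

Ag3AsO4(s) ⇌ 3 Ag^+ + AsO4^3-
Ksp = [Ag^+]^3[AsO4^3-]
If s mol/L dissolves here, [Ag^+] = 3s, [AsO4^3-] = 0.00390 + s ≈ 0.00390 (since AsO4^3- from Na3AsO4 dominates).
Ksp ≈ (3s)^3 × 0.00390
s = 7.87 × 10^-8 M
Check: s = 7.9 × 10^-8 ≪ 0.00390, so the approximation is valid.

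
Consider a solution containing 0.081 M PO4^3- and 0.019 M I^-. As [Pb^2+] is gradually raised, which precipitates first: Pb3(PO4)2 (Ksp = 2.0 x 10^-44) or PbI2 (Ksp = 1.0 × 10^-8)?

Pb3(PO4)2

Each salt begins to precipitate when Q = Ksp, i.e. when [Pb^2+] reaches its threshold.
For Pb3(PO4)2: 2.0 x 10^-44 = (0.081)^2 × [Pb^2+]^3  ⇒  [Pb^2+] = 1.4 x 10^-14 M.
For PbI2: 1.0 × 10^-8 = (0.019)^2 × [Pb^2+]  ⇒  [Pb^2+] = 2.8 × 10^-5 M.
The salt with the lower threshold [Pb^2+] precipitates first: Pb3(PO4)2.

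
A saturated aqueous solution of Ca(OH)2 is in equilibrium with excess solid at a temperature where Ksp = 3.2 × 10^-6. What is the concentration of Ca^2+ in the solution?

Ca(OH)2(s) ⇌ Ca^2+(aq) + 2 OH^-(aq)
Ksp = [Ca^2+][OH^-]^2
Let s = molar solubility. Then [Ca^2+] = s and [OH^-] = 2s.
Substituting: Ksp = s(2s)^2 = 4s^3
Solving, s = (3.2 × 10^-6/4)^(1/3) = 9.28 × 10^-3 M
[Ca^2+] = s = 9.3 × 10^-3 M

9.3 × 10^-3 M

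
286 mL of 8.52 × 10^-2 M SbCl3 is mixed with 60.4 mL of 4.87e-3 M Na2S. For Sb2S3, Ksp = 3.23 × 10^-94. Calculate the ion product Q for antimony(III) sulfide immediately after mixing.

Total volume = 286 + 60.4 = 346.4 mL.
[Sb^3+] = 8.52 × 10^-2 × (286/346.4) = 7.034 × 10^-2 M
[S^2-] = 4.87 × 10^-3 × (60.4/346.4) = 8.492 x 10^-4 M
Sb2S3(s) ⇌ 2 Sb^3+ + 3 S^2-, so Q = [Sb^3+]^2[S^2-]^3
Q = (7.034 × 10^-2)^2(8.492 × 10^-4)^3 = 3.03 x 10^-12
Q > Ksp, so Sb2S3 will precipitate.

Q ≈ 3.03 × 10^-12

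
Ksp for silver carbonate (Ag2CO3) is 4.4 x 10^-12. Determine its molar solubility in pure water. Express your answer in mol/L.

Ag2CO3(s) ⇌ 2 Ag^+(aq) + CO3^2-(aq)
Ksp = [Ag^+]^2[CO3^2-]
For each mole of Ag2CO3 that dissolves: [Ag^+] = 2s, [CO3^2-] = s.
Substituting: Ksp = (2s)^2s = 4s^3
s^3 = 4.4 x 10^-12 / 4, so s = 1.0 × 10^-4 M

s = 1.0 x 10^-4 M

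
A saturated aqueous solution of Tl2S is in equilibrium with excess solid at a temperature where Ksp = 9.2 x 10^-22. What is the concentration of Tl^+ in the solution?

1.2 x 10^-7 M

Tl2S(s) ⇌ 2 Tl^+(aq) + S^2-(aq)
Ksp = [Tl^+]^2[S^2-]
With molar solubility s: [Tl^+] = 2s, [S^2-] = s.
So Ksp = (2s)^2 × s = 4s^3
s^3 = 9.2 x 10^-22 / 4, so s = 6.13 × 10^-8 M
[Tl^+] = 2s = 1.2 × 10^-7 M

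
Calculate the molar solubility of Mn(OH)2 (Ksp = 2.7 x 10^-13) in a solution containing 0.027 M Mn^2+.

1.6 x 10^-6 M

Mn(OH)2(s) <=> Mn^2+(aq) + 2 OH^-(aq)
Ksp = [Mn^2+][OH^-]^2
Let s be the molar solubility in this solution. [Mn^2+] = 0.027 + s ≈ 0.027, [OH^-] = 2s (Ksp is small, so little additional dissolves).
Ksp ≈ 0.027 × (2s)^2
s = 1.6 × 10^-6 M
Check: s = 1.6 × 10^-6 ≪ 0.027, so the approximation is valid.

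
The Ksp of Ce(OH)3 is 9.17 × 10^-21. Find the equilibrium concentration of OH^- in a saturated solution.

Ce(OH)3(s) ⇌ Ce^3+ + 3 OH^-
Ksp = [Ce^3+][OH^-]^3
Let s = molar solubility. Then [Ce^3+] = s and [OH^-] = 3s.
Ksp = s(3s)^3 = 27s^4
s = (9.17 × 10^-21 / 27)^(1/4) = 4.293 × 10^-6 M
[OH^-] = 3s = 1.29 × 10^-5 M

[OH^-] = 1.29 × 10^-5 M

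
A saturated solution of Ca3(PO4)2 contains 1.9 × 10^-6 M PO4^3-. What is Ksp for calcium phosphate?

Ca3(PO4)2(s) ⇌ 3 Ca^2+ + 2 PO4^3-
Stoichiometry gives [Ca^2+] = (3/2)[PO4^3-] = 2.85 x 10^-6 M.
Ksp = [Ca^2+]^3[PO4^3-]^2
Ksp = (2.85 x 10^-6)^3 × (1.9 x 10^-6)^2 = 8.4 × 10^-29

Ksp ≈ 8.4 × 10^-29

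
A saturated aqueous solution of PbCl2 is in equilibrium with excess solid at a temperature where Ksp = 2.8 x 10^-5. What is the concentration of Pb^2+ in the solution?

0.019 M

PbCl2(s) ⇌ Pb^2+(aq) + 2 Cl^-(aq)
Ksp = [Pb^2+][Cl^-]^2
If s mol/L of PbCl2 dissolves, [Pb^2+] = s and [Cl^-] = 2s.
Substituting: Ksp = s(2s)^2 = 4s^3
Solving, s = (2.8 x 10^-5/4)^(1/3) = 1.91 x 10^-2 M
[Pb^2+] = s = 1.9 × 10^-2 M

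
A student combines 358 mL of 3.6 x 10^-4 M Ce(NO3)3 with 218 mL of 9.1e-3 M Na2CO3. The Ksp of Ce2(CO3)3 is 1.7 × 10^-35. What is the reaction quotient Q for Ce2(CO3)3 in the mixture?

2.0 × 10^-15

Total volume = 358 + 218 = 576 mL.
[Ce^3+] = 3.6 × 10^-4 × (358/576) = 2.24 × 10^-4 M
[CO3^2-] = 9.1 x 10^-3 × (218/576) = 3.44 × 10^-3 M
Ce2(CO3)3(s) ⇌ 2 Ce^3+ + 3 CO3^2-, so Q = [Ce^3+]^2[CO3^2-]^3
Q = (2.24 × 10^-4)^2(3.44 × 10^-3)^3 = 2.0 × 10^-15
Q > Ksp, so Ce2(CO3)3 will precipitate.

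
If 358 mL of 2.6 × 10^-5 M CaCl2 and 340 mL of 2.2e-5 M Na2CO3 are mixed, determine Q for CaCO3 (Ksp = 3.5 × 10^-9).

Q = 1.4 x 10^-10

Total volume = 358 + 340 = 698 mL.
[Ca^2+] = 2.6 x 10^-5 × (358/698) = 1.33 × 10^-5 M
[CO3^2-] = 2.2 × 10^-5 × (340/698) = 1.07 × 10^-5 M
CaCO3(s) ⇌ Ca^2+(aq) + CO3^2-(aq), so Q = [Ca^2+][CO3^2-]
Q = (1.33 x 10^-5)(1.07 × 10^-5) = 1.4 × 10^-10
Q < Ksp, so no precipitate of CaCO3 forms.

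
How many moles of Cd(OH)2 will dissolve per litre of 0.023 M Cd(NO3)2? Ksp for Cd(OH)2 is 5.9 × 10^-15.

s = 2.5 × 10^-7 M

Cd(OH)2(s) <=> Cd^2+ + 2 OH^-
Ksp = [Cd^2+][OH^-]^2
Let s be the molar solubility in this solution. [Cd^2+] = 0.023 + s ≈ 0.023, [OH^-] = 2s (Ksp is small, so little additional dissolves).
Ksp ≈ 0.023 × (2s)^2
s = 2.5 x 10^-7 M
Check: s = 2.5 x 10^-7 ≪ 0.023, so the approximation is valid.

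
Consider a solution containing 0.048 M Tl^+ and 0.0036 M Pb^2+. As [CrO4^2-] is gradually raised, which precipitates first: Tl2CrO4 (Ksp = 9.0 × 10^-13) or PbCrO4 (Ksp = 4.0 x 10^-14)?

Each salt begins to precipitate when Q = Ksp, i.e. when [CrO4^2-] reaches its threshold.
For Tl2CrO4: 9.0 × 10^-13 = (0.048)^2 × [CrO4^2-]  ⇒  [CrO4^2-] = 3.9 × 10^-10 M.
For PbCrO4: 4.0 x 10^-14 = 0.0036 × [CrO4^2-]  ⇒  [CrO4^2-] = 1.1 x 10^-11 M.
The salt with the lower threshold [CrO4^2-] precipitates first: PbCrO4.

PbCrO4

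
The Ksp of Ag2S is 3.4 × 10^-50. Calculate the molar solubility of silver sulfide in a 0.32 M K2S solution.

1.6 × 10^-25 M

Ag2S(s) ⇌ 2 Ag^+ + S^2-
Ksp = [Ag^+]^2[S^2-]
If s mol/L dissolves here, [Ag^+] = 2s, [S^2-] = 0.32 + s ≈ 0.32 (Ksp is small, so little additional dissolves).
Ksp ≈ (2s)^2 × 0.32
s = 1.6 x 10^-25 M
Check: s = 1.6 × 10^-25 ≪ 0.32, so the approximation is valid.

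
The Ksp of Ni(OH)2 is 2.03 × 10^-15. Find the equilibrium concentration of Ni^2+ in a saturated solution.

Ni(OH)2(s) ⇌ Ni^2+(aq) + 2 OH^-(aq)
Ksp = [Ni^2+][OH^-]^2
Let s = molar solubility. Then [Ni^2+] = s and [OH^-] = 2s.
Substituting: Ksp = s(2s)^2 = 4s^3
s = (2.03 × 10^-15 / 4)^(1/3) = 7.976 × 10^-6 M
[Ni^2+] = s = 7.98 × 10^-6 M

[Ni^2+] ≈ 7.98 × 10^-6 M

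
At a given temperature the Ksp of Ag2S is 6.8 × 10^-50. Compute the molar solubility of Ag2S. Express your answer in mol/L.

Ag2S(s) ⇌ 2 Ag^+(aq) + S^2-(aq)
Ksp = [Ag^+]^2[S^2-]
If s mol/L of Ag2S dissolves, [Ag^+] = 2s and [S^2-] = s.
Ksp = (2s)^2s = 4s^3
s = (6.8 × 10^-50 / 4)^(1/3) = 2.6 × 10^-17 M

2.6 × 10^-17 M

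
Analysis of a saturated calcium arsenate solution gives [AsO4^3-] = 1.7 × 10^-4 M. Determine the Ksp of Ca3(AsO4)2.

Ca3(AsO4)2(s) ⇌ 3 Ca^2+ + 2 AsO4^3-
Stoichiometry gives [Ca^2+] = (3/2)[AsO4^3-] = 2.55 x 10^-4 M.
Ksp = [Ca^2+]^3[AsO4^3-]^2
Ksp = (2.55 × 10^-4)^3 × (1.7 x 10^-4)^2 = 4.8 × 10^-19

Ksp = 4.8 × 10^-19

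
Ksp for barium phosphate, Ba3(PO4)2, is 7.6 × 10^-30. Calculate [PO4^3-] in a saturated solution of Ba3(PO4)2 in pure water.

[PO4^3-] ≈ 1.2e-6 M

Ba3(PO4)2(s) ⇌ 3 Ba^2+(aq) + 2 PO4^3-(aq)
Ksp = [Ba^2+]^3[PO4^3-]^2
If s mol/L of Ba3(PO4)2 dissolves, [Ba^2+] = 3s and [PO4^3-] = 2s.
Substituting: Ksp = (3s)^3(2s)^2 = 108s^5
s^5 = 7.6 × 10^-30 / 108, so s = 5.88 x 10^-7 M
[PO4^3-] = 2s = 1.2 × 10^-6 M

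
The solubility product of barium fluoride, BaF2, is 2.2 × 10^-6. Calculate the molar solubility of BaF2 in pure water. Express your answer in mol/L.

BaF2(s) ⇌ Ba^2+ + 2 F^-
Ksp = [Ba^2+][F^-]^2
With molar solubility s: [Ba^2+] = s, [F^-] = 2s.
So Ksp = s × (2s)^2 = 4s^3
s^3 = 2.2 × 10^-6 / 4, so s = 8.2 × 10^-3 M

s = 8.2 × 10^-3 M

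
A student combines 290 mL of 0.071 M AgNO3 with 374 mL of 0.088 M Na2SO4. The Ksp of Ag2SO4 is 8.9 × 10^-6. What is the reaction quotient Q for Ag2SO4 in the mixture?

Total volume = 290 + 374 = 664 mL.
[Ag^+] = 7.1 x 10^-2 × (290/664) = 3.10 × 10^-2 M
[SO4^2-] = 8.8 × 10^-2 × (374/664) = 4.96 × 10^-2 M
Ag2SO4(s) <=> 2 Ag^+ + SO4^2-, so Q = [Ag^+]^2[SO4^2-]
Q = (3.10 × 10^-2)^2(4.96 × 10^-2) = 4.8 x 10^-5
Q > Ksp, so Ag2SO4 will precipitate.

Q ≈ 4.8e-5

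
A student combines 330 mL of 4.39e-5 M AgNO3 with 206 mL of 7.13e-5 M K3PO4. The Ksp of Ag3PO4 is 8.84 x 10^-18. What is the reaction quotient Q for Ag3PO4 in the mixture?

Total volume = 330 + 206 = 536 mL.
[Ag^+] = 4.39 × 10^-5 × (330/536) = 2.703 × 10^-5 M
[PO4^3-] = 7.13 × 10^-5 × (206/536) = 2.740 x 10^-5 M
Ag3PO4(s) ⇌ 3 Ag^+ + PO4^3-, so Q = [Ag^+]^3[PO4^3-]
Q = (2.703 × 10^-5)^3(2.740 × 10^-5) = 5.41 × 10^-19
Q < Ksp, so no precipitate of Ag3PO4 forms.

Q ≈ 5.41 × 10^-19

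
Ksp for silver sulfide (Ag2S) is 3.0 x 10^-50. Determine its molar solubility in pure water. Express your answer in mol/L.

Ag2S(s) <=> 2 Ag^+ + S^2-
Ksp = [Ag^+]^2[S^2-]
With molar solubility s: [Ag^+] = 2s, [S^2-] = s.
Substituting: Ksp = (2s)^2s = 4s^3
s = (3.0 x 10^-50 / 4)^(1/3) = 2.0 × 10^-17 M

s ≈ 2.0 × 10^-17 M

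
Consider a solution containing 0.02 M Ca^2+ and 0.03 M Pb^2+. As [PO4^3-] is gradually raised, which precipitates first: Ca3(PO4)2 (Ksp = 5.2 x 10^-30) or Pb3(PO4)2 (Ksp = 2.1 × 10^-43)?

Precipitation of each salt starts when its ion product equals its Ksp.
For Ca3(PO4)2: 5.2 x 10^-30 = (0.02)^3 × [PO4^3-]^2  ⇒  [PO4^3-] = 8.1 × 10^-13 M.
For Pb3(PO4)2: 2.1 × 10^-43 = (0.03)^3 × [PO4^3-]^2  ⇒  [PO4^3-] = 8.8 x 10^-20 M.
The salt with the lower threshold [PO4^3-] precipitates first: Pb3(PO4)2.

Pb3(PO4)2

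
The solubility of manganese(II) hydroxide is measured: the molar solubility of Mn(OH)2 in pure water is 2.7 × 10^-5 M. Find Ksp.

Mn(OH)2(s) ⇌ Mn^2+(aq) + 2 OH^-(aq)
With molar solubility s: [Mn^2+] = s, [OH^-] = 2s.
Ksp = [Mn^2+][OH^-]^2
Substituting: Ksp = s(2s)^2 = 4s^3
With s = 2.7 x 10^-5: Ksp = 7.9 × 10^-14

Ksp ≈ 7.9e-14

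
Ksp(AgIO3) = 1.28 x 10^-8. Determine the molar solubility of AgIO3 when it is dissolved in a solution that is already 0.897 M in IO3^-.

s ≈ 1.43e-8 M

AgIO3(s) ⇌ Ag^+ + IO3^-
Ksp = [Ag^+][IO3^-]
Let s be the molar solubility in this solution. [Ag^+] = s, [IO3^-] = 0.897 + s ≈ 0.897 (since the IO3^- already present dominates).
Ksp ≈ s × 0.897
s = 1.43 × 10^-8 M
Check: s = 1.4 × 10^-8 ≪ 0.897, so the approximation is valid.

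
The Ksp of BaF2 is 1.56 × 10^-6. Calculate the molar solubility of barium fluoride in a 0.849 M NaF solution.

BaF2(s) ⇌ Ba^2+(aq) + 2 F^-(aq)
Ksp = [Ba^2+][F^-]^2
If s mol/L dissolves here, [Ba^2+] = s, [F^-] = 0.849 + 2s ≈ 0.849 (since F^- from NaF dominates).
Ksp ≈ s × (0.849)^2
s = 2.16 × 10^-6 M
Check: 2s = 4.3 × 10^-6 ≪ 0.849, so the approximation is valid.

s ≈ 2.16 × 10^-6 M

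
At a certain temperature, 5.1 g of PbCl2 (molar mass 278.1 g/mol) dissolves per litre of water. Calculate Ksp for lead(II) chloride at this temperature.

Ksp = 2.5e-5

Molar solubility s = (5.1 g/L) / (278.1 g/mol) = 1.83 × 10^-2 M.
PbCl2(s) ⇌ Pb^2+ + 2 Cl^-
If s mol/L of PbCl2 dissolves, [Pb^2+] = s and [Cl^-] = 2s.
Ksp = [Pb^2+][Cl^-]^2
Ksp = s(2s)^2 = 4s^3
With s = 1.83 × 10^-2: Ksp = 2.5 x 10^-5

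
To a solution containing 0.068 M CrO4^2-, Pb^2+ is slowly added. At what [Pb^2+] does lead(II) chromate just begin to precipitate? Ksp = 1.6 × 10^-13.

PbCrO4(s) <=> Pb^2+(aq) + CrO4^2-(aq)
Ksp = [Pb^2+][CrO4^2-]
Precipitation begins when Q = Ksp. With [CrO4^2-] = 0.068 M:
1.6 × 10^-13 = (0.068) × [Pb^2+]
[Pb^2+] = (1.6 × 10^-13 / 6.8 x 10^-2) = 2.4 x 10^-12 M

[Pb^2+] = 2.4 × 10^-12 M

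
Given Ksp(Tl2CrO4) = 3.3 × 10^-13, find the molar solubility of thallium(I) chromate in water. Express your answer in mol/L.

Tl2CrO4(s) ⇌ 2 Tl^+ + CrO4^2-
Ksp = [Tl^+]^2[CrO4^2-]
With molar solubility s: [Tl^+] = 2s, [CrO4^2-] = s.
So Ksp = (2s)^2 × s = 4s^3
s^3 = 3.3 × 10^-13 / 4, so s = 4.4 × 10^-5 M

4.4e-5 M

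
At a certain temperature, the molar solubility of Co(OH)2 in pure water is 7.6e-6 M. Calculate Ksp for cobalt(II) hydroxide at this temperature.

Co(OH)2(s) ⇌ Co^2+(aq) + 2 OH^-(aq)
If s mol/L of Co(OH)2 dissolves, [Co^2+] = s and [OH^-] = 2s.
Ksp = [Co^2+][OH^-]^2
So Ksp = s × (2s)^2 = 4s^3
Ksp = 4 × (7.6 × 10^-6)^3 = 1.8 × 10^-15

1.8 x 10^-15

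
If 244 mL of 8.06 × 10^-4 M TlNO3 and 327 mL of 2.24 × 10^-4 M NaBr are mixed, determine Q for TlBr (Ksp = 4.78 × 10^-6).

Q ≈ 4.42 × 10^-8

Total volume = 244 + 327 = 571 mL.
[Tl^+] = 8.06 x 10^-4 × (244/571) = 3.444 × 10^-4 M
[Br^-] = 2.24 x 10^-4 × (327/571) = 1.283 × 10^-4 M
TlBr(s) <=> Tl^+ + Br^-, so Q = [Tl^+][Br^-]
Q = (3.444 × 10^-4)(1.283 x 10^-4) = 4.42 × 10^-8
Q < Ksp, so no precipitate of TlBr forms.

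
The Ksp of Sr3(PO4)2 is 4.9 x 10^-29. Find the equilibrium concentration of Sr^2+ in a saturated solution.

Sr3(PO4)2(s) <=> 3 Sr^2+(aq) + 2 PO4^3-(aq)
Ksp = [Sr^2+]^3[PO4^3-]^2
With molar solubility s: [Sr^2+] = 3s, [PO4^3-] = 2s.
Ksp = (3s)^3(2s)^2 = 108s^5
s = (4.9 x 10^-29 / 108)^(1/5) = 8.54 × 10^-7 M
[Sr^2+] = 3s = 2.6 x 10^-6 M

[Sr^2+] ≈ 2.6 × 10^-6 M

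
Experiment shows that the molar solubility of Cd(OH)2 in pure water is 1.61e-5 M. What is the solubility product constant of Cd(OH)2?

Ksp = 1.67 x 10^-14

Cd(OH)2(s) ⇌ Cd^2+ + 2 OH^-
With molar solubility s: [Cd^2+] = s, [OH^-] = 2s.
Ksp = [Cd^2+][OH^-]^2
Substituting: Ksp = s(2s)^2 = 4s^3
With s = 1.61 × 10^-5: Ksp = 1.67 x 10^-14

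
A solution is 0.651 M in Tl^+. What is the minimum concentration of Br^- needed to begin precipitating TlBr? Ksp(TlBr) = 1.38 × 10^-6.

TlBr(s) <=> Tl^+(aq) + Br^-(aq)
Ksp = [Tl^+][Br^-]
Precipitation begins when Q = Ksp. With [Tl^+] = 0.651 M:
1.38 × 10^-6 = (0.651) × [Br^-]
[Br^-] = (1.38 × 10^-6 / 6.51 x 10^-1) = 2.12 × 10^-6 M

2.12 × 10^-6 M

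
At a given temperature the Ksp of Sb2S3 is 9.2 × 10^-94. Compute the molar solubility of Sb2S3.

Sb2S3(s) <=> 2 Sb^3+ + 3 S^2-
Ksp = [Sb^3+]^2[S^2-]^3
For each mole of Sb2S3 that dissolves: [Sb^3+] = 2s, [S^2-] = 3s.
So Ksp = (2s)^2 × (3s)^3 = 108s^5
Solving, s = (9.2 × 10^-94/108)^(1/5) = 9.7 × 10^-20 M

9.7 × 10^-20 M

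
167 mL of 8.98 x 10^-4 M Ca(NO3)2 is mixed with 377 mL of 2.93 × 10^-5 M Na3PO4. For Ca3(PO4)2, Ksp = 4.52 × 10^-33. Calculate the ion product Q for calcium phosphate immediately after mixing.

Q = 8.64 × 10^-21

Total volume = 167 + 377 = 544 mL.
[Ca^2+] = 8.98 x 10^-4 × (167/544) = 2.757 × 10^-4 M
[PO4^3-] = 2.93 × 10^-5 × (377/544) = 2.031 x 10^-5 M
Ca3(PO4)2(s) <=> 3 Ca^2+(aq) + 2 PO4^3-(aq), so Q = [Ca^2+]^3[PO4^3-]^2
Q = (2.757 × 10^-4)^3(2.031 x 10^-5)^2 = 8.64 x 10^-21
Q > Ksp, so Ca3(PO4)2 will precipitate.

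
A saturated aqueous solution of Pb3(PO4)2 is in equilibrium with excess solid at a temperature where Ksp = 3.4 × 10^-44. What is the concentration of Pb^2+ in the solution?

Pb3(PO4)2(s) <=> 3 Pb^2+ + 2 PO4^3-
Ksp = [Pb^2+]^3[PO4^3-]^2
With molar solubility s: [Pb^2+] = 3s, [PO4^3-] = 2s.
Substituting: Ksp = (3s)^3(2s)^2 = 108s^5
Solving, s = (3.4 × 10^-44/108)^(1/5) = 7.94 × 10^-10 M
[Pb^2+] = 3s = 2.4 x 10^-9 M

2.4 × 10^-9 M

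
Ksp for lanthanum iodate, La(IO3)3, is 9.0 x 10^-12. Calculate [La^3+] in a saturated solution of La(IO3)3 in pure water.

La(IO3)3(s) ⇌ La^3+(aq) + 3 IO3^-(aq)
Ksp = [La^3+][IO3^-]^3
If s mol/L of La(IO3)3 dissolves, [La^3+] = s and [IO3^-] = 3s.
Substituting: Ksp = s(3s)^3 = 27s^4
s = (9.0 x 10^-12 / 27)^(1/4) = 7.60 x 10^-4 M
[La^3+] = s = 7.6 x 10^-4 M

[La^3+] = 7.6 x 10^-4 M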